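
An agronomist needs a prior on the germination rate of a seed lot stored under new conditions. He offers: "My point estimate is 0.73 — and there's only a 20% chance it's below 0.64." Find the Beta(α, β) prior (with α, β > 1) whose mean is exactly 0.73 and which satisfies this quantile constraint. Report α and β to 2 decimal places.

With mean 0.73 fixed, write α = 0.73s, β = 0.27s where s = α+β.
Need P(θ < 0.64) = 0.2 under Beta(0.73s, 0.27s). Normal approximation: (q−m)/√(m(1−m)/s) ≈ z_{0.2} = -0.842, so s ≈ 0.73·0.27·(-0.842)²/(0.64−0.73)² = 17.2.
At s = 17.2: P(θ<0.64) ≈ 0.193. Adjusting to match 0.2 gives s ≈ 16.04.
So α = 0.73·16.04 ≈ 11.71, β = 0.27·16.04 ≈ 4.33.

α ≈ 11.71, β ≈ 4.33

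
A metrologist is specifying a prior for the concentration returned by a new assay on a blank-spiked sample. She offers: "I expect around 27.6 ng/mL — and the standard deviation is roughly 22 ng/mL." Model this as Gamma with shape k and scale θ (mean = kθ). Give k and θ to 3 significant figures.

For Gamma(k, scale θ): mean = kθ, variance = kθ², so CV = 1/√k.
CV = SD/mean = 22/27.6 = 0.7971, hence k = 1/CV² = 1.57.
Then θ = mean/k = 27.6/1.57 = 17.5.

k ≈ 1.57, θ ≈ 17.5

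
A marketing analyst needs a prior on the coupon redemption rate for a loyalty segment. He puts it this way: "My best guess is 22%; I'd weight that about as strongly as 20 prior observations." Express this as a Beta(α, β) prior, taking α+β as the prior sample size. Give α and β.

α = 4.4, β = 15.6

Under the effective-sample-size interpretation, Beta(α, β) has prior mean α/(α+β) and prior sample size α+β.
So α+β = 20 and α/(α+β) = 0.22, giving α = 0.22·20 = 4.4 and β = 20 − 4.4 = 15.6.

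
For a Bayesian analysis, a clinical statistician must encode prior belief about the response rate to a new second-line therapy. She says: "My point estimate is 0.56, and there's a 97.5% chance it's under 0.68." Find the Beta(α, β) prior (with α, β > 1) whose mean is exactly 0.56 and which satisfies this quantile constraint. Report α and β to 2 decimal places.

α ≈ 34.90, β ≈ 27.42

With mean 0.56 fixed, write α = 0.56s, β = 0.44s where s = α+β.
Need P(θ < 0.68) = 0.975 under Beta(0.56s, 0.44s). Normal approximation: (q−m)/√(m(1−m)/s) ≈ z_{0.975} = 1.96, so s ≈ 0.56·0.44·(1.96)²/(0.68−0.56)² = 65.7.
At s = 65.7: P(θ<0.68) ≈ 0.978. Adjusting to match 0.975 gives s ≈ 62.32.
So α = 0.56·62.32 ≈ 34.90, β = 0.44·62.32 ≈ 27.42.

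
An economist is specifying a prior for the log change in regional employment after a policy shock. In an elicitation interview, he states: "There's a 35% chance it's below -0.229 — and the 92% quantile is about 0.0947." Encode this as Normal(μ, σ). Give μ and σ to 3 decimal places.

For Normal(μ,σ), the p-quantile is μ + z_p·σ. Here z_{0.35} = -0.3853, z_{0.92} = 1.405.
So -0.229 = μ − 0.3853σ and 0.0947 = μ + 1.405σ.
Subtracting: σ = (0.0947 − -0.229)/(1.405 − (-0.3853)) = 0.181.
Then μ = -0.229 − (-0.3853)·0.181 = -0.159.

μ = -0.159, σ = 0.181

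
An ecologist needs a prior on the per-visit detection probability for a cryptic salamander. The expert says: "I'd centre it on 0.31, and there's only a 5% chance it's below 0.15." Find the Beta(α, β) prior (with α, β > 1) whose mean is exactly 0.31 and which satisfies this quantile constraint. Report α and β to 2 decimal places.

With mean 0.31 fixed, write α = 0.31s, β = 0.69s where s = α+β.
Need P(θ < 0.15) = 0.05 under Beta(0.31s, 0.69s). Normal approximation: (q−m)/√(m(1−m)/s) ≈ z_{0.05} = -1.64, so s ≈ 0.31·0.69·(-1.64)²/(0.15−0.31)² = 22.6.
At s = 22.6: P(θ<0.15) ≈ 0.033. Adjusting to match 0.05 gives s ≈ 18.50.
So α = 0.31·18.50 ≈ 5.74, β = 0.69·18.50 ≈ 12.77.

α ≈ 5.74, β ≈ 12.77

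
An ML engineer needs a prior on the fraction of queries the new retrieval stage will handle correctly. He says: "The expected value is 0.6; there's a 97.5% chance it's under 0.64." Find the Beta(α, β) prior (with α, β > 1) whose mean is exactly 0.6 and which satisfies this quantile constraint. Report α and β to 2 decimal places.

With mean 0.6 fixed, write α = 0.6s, β = 0.4s where s = α+β.
Need P(θ < 0.64) = 0.975 under Beta(0.6s, 0.4s). Normal approximation: (q−m)/√(m(1−m)/s) ≈ z_{0.975} = 1.96, so s ≈ 0.6·0.4·(1.96)²/(0.64−0.6)² = 576.2.
At s = 576.2: P(θ<0.64) ≈ 0.976. Adjusting to match 0.975 gives s ≈ 565.23.
So α = 0.6·565.23 ≈ 339.14, β = 0.4·565.23 ≈ 226.09.

α ≈ 339.14, β ≈ 226.09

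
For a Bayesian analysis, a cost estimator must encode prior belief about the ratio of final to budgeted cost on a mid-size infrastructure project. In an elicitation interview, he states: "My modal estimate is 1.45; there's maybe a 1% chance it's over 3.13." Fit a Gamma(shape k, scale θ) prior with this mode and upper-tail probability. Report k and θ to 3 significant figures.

k ≈ 9.17, θ ≈ 0.177

Gamma(k,θ) with k>1 has mode (k−1)θ, so θ = 1.45/(k−1).
Need P(X < 3.13) = 0.99 with θ tied to k this way. Start at k = 2, θ = 1.45: P(X<3.13) ≈ 0.635.
Too low — raise k to concentrate. Iterating converges to k ≈ 9.17.
Then θ = 1.45/(9.17−1) ≈ 0.177.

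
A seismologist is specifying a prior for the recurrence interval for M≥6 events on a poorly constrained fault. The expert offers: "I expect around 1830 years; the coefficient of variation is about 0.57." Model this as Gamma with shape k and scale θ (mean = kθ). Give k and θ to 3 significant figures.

For Gamma(k, scale θ): mean = kθ, variance = kθ², so CV = 1/√k.
CV = 0.57, hence k = 1/CV² = 3.08.
Then θ = mean/k = 1830/3.08 = 595.

k ≈ 3.08, θ ≈ 595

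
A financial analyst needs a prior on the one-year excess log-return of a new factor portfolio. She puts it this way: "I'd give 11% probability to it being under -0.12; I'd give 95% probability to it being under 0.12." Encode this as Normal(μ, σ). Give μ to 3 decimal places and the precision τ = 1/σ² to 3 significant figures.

μ = -0.017, τ = 143

For Normal(μ,σ), the p-quantile is μ + z_p·σ. Here z_{0.11} = -1.227, z_{0.95} = 1.645.
So -0.12 = μ − 1.227σ and 0.12 = μ + 1.645σ.
Subtracting: σ = (0.12 − -0.12)/(1.645 − (-1.227)) = 0.084.
Then μ = -0.12 − (-1.227)·0.084 = -0.017.
Precision τ = 1/σ² = 1/0.08358² = 143.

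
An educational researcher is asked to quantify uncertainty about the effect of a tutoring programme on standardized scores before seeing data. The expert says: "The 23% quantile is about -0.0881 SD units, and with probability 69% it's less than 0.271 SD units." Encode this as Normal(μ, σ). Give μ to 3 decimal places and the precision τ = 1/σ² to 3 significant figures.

μ = 0.127, τ = 11.8

For Normal(μ,σ), the p-quantile is μ + z_p·σ. Here z_{0.23} = -0.7388, z_{0.69} = 0.4959.
So -0.0881 = μ − 0.7388σ and 0.271 = μ + 0.4959σ.
Subtracting: σ = (0.271 − -0.0881)/(0.4959 − (-0.7388)) = 0.291.
Then μ = -0.0881 − (-0.7388)·0.291 = 0.127.
Precision τ = 1/σ² = 1/0.2908² = 11.8.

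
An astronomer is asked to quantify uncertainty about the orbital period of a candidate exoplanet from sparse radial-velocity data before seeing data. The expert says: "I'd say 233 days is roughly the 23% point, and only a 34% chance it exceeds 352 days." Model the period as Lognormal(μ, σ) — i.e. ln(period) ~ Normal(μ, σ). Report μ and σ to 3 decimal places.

If T ~ Lognormal(μ,σ) then ln T ~ Normal(μ,σ), so the p-quantile of ln T is μ + z_p·σ.
ln(233) = 5.451 and ln(352) = 5.864; z_{0.23} = -0.7388, z_{0.66} = 0.4125.
σ = (5.864 − 5.451)/(0.4125 − (-0.7388)) = 0.358.
μ = 5.451 − (-0.7388)·0.358 = 5.716.

μ ≈ 5.716, σ ≈ 0.358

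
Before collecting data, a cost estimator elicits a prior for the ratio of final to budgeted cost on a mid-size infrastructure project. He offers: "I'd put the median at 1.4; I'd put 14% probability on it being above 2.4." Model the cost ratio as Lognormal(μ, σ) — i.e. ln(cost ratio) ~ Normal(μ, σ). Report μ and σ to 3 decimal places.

μ ≈ 0.336, σ ≈ 0.499

If T ~ Lognormal(μ,σ) then ln T ~ Normal(μ,σ), so the p-quantile of ln T is μ + z_p·σ.
ln(1.4) = 0.3365 and ln(2.4) = 0.8755; z_{0.5} = 0, z_{0.86} = 1.08.
σ = (0.8755 − 0.3365)/(1.08 − (0)) = 0.499.
μ = 0.3365 − (0)·0.499 = 0.336.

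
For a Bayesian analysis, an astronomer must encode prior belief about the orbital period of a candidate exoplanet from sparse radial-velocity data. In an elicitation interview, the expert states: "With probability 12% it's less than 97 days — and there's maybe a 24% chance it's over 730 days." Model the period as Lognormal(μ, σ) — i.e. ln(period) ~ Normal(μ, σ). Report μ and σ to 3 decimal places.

If T ~ Lognormal(μ,σ) then ln T ~ Normal(μ,σ), so the p-quantile of ln T is μ + z_p·σ.
ln(97) = 4.575 and ln(730) = 6.593; z_{0.12} = -1.175, z_{0.76} = 0.7063.
σ = (6.593 − 4.575)/(0.7063 − (-1.175)) = 1.073.
μ = 4.575 − (-1.175)·1.073 = 5.835.

μ ≈ 5.835, σ ≈ 1.073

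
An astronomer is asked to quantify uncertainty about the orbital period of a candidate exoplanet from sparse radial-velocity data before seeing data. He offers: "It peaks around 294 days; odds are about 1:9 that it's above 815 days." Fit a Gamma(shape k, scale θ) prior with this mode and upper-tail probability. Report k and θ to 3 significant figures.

Gamma(k,θ) with k>1 has mode (k−1)θ, so θ = 294/(k−1).
Need P(X < 815) = 0.9 with θ tied to k this way. Start at k = 2, θ = 294: P(X<815) ≈ 0.764.
Too low — raise k to concentrate. Iterating converges to k ≈ 2.84.
Then θ = 294/(2.84−1) ≈ 160.

k ≈ 2.84, θ ≈ 160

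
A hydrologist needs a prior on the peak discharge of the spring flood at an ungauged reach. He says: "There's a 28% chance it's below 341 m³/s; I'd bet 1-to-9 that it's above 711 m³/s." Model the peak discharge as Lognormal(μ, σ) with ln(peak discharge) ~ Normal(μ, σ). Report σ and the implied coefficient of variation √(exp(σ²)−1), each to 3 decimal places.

σ ≈ 0.394, CV ≈ 0.410

If T ~ Lognormal(μ,σ) then ln T ~ Normal(μ,σ), so the p-quantile of ln T is μ + z_p·σ.
ln(341) = 5.832 and ln(711) = 6.567; z_{0.28} = -0.5828, z_{0.9} = 1.282.
σ = (6.567 − 5.832)/(1.282 − (-0.5828)) = 0.394.
μ = 5.832 − (-0.5828)·0.394 = 6.062.
CV = √(exp(σ²)−1) = √(exp(0.1553)−1) = 0.410.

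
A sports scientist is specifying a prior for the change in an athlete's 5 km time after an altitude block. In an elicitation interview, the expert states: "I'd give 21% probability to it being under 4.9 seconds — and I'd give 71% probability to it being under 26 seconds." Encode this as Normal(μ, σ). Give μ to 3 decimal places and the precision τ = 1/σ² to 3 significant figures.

For Normal(μ,σ), the p-quantile is μ + z_p·σ. Here z_{0.21} = -0.8064, z_{0.71} = 0.5534.
So 4.9 = μ − 0.8064σ and 26 = μ + 0.5534σ.
Subtracting: σ = (26 − 4.9)/(0.5534 − (-0.8064)) = 15.517.
Then μ = 4.9 − (-0.8064)·15.517 = 17.413.
Precision τ = 1/σ² = 1/15.52² = 0.00415.

μ = 17.413, τ = 0.00415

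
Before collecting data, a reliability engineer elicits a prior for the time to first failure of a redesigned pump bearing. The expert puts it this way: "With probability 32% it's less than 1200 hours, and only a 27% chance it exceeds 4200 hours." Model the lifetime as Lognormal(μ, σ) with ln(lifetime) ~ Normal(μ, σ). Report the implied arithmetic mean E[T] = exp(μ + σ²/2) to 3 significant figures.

E[T] ≈ 4040 hours

If T ~ Lognormal(μ,σ) then ln T ~ Normal(μ,σ), so the p-quantile of ln T is μ + z_p·σ.
ln(1200) = 7.09 and ln(4200) = 8.343; z_{0.32} = -0.4677, z_{0.73} = 0.6128.
σ = (8.343 − 7.09)/(0.6128 − (-0.4677)) = 1.159.
μ = 7.09 − (-0.4677)·1.159 = 7.632.
E[T] = exp(μ + σ²/2) = exp(7.632 + 0.6721) = 4040 hours.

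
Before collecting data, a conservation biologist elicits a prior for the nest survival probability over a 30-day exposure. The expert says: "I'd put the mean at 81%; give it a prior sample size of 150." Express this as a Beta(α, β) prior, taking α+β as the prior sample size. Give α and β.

Under the effective-sample-size interpretation, Beta(α, β) has prior mean α/(α+β) and prior sample size α+β.
So α+β = 150 and α/(α+β) = 0.81, giving α = 0.81·150 = 121.5 and β = 150 − 121.5 = 28.5.

α = 121.5, β = 28.5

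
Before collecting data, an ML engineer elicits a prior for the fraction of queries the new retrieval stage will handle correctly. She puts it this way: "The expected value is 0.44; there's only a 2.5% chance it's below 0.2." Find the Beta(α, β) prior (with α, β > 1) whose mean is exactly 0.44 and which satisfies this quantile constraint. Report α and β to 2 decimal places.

α ≈ 6.08, β ≈ 7.74

With mean 0.44 fixed, write α = 0.44s, β = 0.56s where s = α+β.
Need P(θ < 0.2) = 0.025 under Beta(0.44s, 0.56s). Normal approximation: (q−m)/√(m(1−m)/s) ≈ z_{0.025} = -1.96, so s ≈ 0.44·0.56·(-1.96)²/(0.2−0.44)² = 16.4.
At s = 16.4: P(θ<0.2) ≈ 0.016. Adjusting to match 0.025 gives s ≈ 13.82.
So α = 0.44·13.82 ≈ 6.08, β = 0.56·13.82 ≈ 7.74.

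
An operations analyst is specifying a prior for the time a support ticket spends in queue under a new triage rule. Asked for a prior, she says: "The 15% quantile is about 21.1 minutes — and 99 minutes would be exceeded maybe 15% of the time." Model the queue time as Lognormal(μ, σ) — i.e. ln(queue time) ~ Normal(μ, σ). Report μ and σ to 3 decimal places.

If T ~ Lognormal(μ,σ) then ln T ~ Normal(μ,σ), so the p-quantile of ln T is μ + z_p·σ.
ln(21.1) = 3.049 and ln(99) = 4.595; z_{0.15} = -1.036, z_{0.85} = 1.036.
σ = (4.595 − 3.049)/(1.036 − (-1.036)) = 0.746.
μ = 3.049 − (-1.036)·0.746 = 3.822.

μ ≈ 3.822, σ ≈ 0.746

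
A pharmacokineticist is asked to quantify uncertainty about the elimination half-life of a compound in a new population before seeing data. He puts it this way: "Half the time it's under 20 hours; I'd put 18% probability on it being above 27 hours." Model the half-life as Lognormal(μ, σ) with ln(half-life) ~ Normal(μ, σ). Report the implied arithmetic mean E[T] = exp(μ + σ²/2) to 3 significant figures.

E[T] ≈ 21.1 hours

If T ~ Lognormal(μ,σ) then ln T ~ Normal(μ,σ), so the p-quantile of ln T is μ + z_p·σ.
ln(20) = 2.996 and ln(27) = 3.296; z_{0.5} = 0, z_{0.82} = 0.9154.
σ = (3.296 − 2.996)/(0.9154 − (0)) = 0.328.
μ = 2.996 − (0)·0.328 = 2.996.
E[T] = exp(μ + σ²/2) = exp(2.996 + 0.0537) = 21.1 hours.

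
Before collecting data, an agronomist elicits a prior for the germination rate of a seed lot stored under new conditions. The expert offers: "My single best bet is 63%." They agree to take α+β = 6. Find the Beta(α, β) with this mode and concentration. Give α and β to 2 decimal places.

For α,β > 1 the Beta mode is (α−1)/(α+β−2). With α+β = 6, the mode is (α−1)/4.
Set (α−1)/4 = 0.63 → α = 1 + 0.63·4 = 3.52.
β = 6 − α = 2.48.

α = 3.52, β = 2.48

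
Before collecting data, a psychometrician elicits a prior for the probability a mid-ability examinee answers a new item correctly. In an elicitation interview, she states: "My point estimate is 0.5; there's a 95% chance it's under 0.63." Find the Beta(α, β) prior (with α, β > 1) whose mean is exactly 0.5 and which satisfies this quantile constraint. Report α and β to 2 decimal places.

With mean 0.5 fixed, write α = 0.5s, β = 0.5s where s = α+β.
Need P(θ < 0.63) = 0.95 under Beta(0.5s, 0.5s). Normal approximation: (q−m)/√(m(1−m)/s) ≈ z_{0.95} = 1.64, so s ≈ 0.5·0.5·(1.64)²/(0.63−0.5)² = 40.0.
At s = 40.0: P(θ<0.63) ≈ 0.952. Adjusting to match 0.95 gives s ≈ 39.15.
So α = 0.5·39.15 ≈ 19.57, β = 0.5·39.15 ≈ 19.57.

α ≈ 19.57, β ≈ 19.57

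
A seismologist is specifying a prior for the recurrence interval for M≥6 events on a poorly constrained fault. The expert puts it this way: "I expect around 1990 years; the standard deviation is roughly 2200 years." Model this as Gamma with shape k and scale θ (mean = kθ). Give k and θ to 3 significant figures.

k ≈ 0.818, θ ≈ 2430

For Gamma(k, scale θ): mean = kθ, variance = kθ², so CV = 1/√k.
CV = SD/mean = 2200/1990 = 1.106, hence k = 1/CV² = 0.818.
Then θ = mean/k = 1990/0.818 = 2430.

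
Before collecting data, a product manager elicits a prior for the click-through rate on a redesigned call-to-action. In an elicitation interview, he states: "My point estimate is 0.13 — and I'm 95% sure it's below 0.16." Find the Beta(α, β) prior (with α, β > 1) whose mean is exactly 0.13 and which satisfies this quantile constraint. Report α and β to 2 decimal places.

α ≈ 47.54, β ≈ 318.13

With mean 0.13 fixed, write α = 0.13s, β = 0.87s where s = α+β.
Need P(θ < 0.16) = 0.95 under Beta(0.13s, 0.87s). Normal approximation: (q−m)/√(m(1−m)/s) ≈ z_{0.95} = 1.64, so s ≈ 0.13·0.87·(1.64)²/(0.16−0.13)² = 340.0.
At s = 340.0: P(θ<0.16) ≈ 0.944. Adjusting to match 0.95 gives s ≈ 365.66.
So α = 0.13·365.66 ≈ 47.54, β = 0.87·365.66 ≈ 318.13.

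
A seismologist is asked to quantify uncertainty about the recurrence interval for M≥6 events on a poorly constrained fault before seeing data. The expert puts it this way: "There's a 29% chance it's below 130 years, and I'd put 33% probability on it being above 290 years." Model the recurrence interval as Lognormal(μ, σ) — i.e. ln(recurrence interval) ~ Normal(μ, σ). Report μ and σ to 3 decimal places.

If T ~ Lognormal(μ,σ) then ln T ~ Normal(μ,σ), so the p-quantile of ln T is μ + z_p·σ.
ln(130) = 4.868 and ln(290) = 5.67; z_{0.29} = -0.5534, z_{0.67} = 0.4399.
σ = (5.67 − 4.868)/(0.4399 − (-0.5534)) = 0.808.
μ = 4.868 − (-0.5534)·0.808 = 5.315.

μ ≈ 5.315, σ ≈ 0.808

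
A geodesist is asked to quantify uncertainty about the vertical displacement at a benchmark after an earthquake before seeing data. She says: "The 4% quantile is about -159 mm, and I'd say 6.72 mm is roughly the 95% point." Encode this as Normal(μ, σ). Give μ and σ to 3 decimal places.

μ = -73.557, σ = 48.805

The p-quantile of Normal(μ,σ) is μ + z_p·σ, with z_{0.04} = -1.751 and z_{0.95} = 1.645.
Eliminate σ: μ = (z₂·x₁ − z₁·x₂)/(z₂ − z₁) = (1.645·-159 − (-1.751)·6.72)/3.396 = -73.557.
Then σ = (x₂ − x₁)/(z₂ − z₁) = (6.72 − -159)/3.396 = 48.805.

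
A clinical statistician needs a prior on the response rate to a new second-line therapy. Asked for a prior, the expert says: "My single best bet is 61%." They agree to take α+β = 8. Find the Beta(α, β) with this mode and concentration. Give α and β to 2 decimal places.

α = 4.66, β = 3.34

For α,β > 1 the Beta mode is (α−1)/(α+β−2). With α+β = 8, the mode is (α−1)/6.
Set (α−1)/6 = 0.61 → α = 1 + 0.61·6 = 4.66.
β = 8 − α = 3.34.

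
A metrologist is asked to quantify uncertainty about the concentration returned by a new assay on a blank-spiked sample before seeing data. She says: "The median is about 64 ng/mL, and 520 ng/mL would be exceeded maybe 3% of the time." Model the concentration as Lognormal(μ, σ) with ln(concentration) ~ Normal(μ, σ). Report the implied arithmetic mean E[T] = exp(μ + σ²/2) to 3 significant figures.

If T ~ Lognormal(μ,σ) then ln T ~ Normal(μ,σ), so the p-quantile of ln T is μ + z_p·σ.
ln(64) = 4.159 and ln(520) = 6.254; z_{0.5} = 0, z_{0.97} = 1.881.
σ = (6.254 − 4.159)/(1.881 − (0)) = 1.114.
μ = 4.159 − (0)·1.114 = 4.159.
E[T] = exp(μ + σ²/2) = exp(4.159 + 0.6203) = 119 ng/mL.

E[T] ≈ 119 ng/mL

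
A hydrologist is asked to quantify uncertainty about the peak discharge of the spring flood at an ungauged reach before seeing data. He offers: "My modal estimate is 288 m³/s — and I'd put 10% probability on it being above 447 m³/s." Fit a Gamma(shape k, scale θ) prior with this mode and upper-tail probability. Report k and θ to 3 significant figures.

Gamma(k,θ) with k>1 has mode (k−1)θ, so θ = 288/(k−1).
Need P(X < 447) = 0.9 with θ tied to k this way. Start at k = 2, θ = 288: P(X<447) ≈ 0.459.
Too low — raise k to concentrate. Iterating converges to k ≈ 10.7.
Then θ = 288/(10.7−1) ≈ 29.8.

k ≈ 10.7, θ ≈ 29.8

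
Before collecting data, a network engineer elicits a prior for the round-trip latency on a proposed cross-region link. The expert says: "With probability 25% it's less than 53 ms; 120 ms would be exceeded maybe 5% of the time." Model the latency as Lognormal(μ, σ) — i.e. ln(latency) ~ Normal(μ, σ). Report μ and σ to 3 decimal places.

If T ~ Lognormal(μ,σ) then ln T ~ Normal(μ,σ), so the p-quantile of ln T is μ + z_p·σ.
ln(53) = 3.97 and ln(120) = 4.787; z_{0.25} = -0.6745, z_{0.95} = 1.645.
σ = (4.787 − 3.97)/(1.645 − (-0.6745)) = 0.352.
μ = 3.97 − (-0.6745)·0.352 = 4.208.

μ ≈ 4.208, σ ≈ 0.352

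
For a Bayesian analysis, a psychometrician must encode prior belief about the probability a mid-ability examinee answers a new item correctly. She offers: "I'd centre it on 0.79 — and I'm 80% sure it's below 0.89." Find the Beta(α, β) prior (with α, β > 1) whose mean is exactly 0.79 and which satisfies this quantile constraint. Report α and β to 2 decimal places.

With mean 0.79 fixed, write α = 0.79s, β = 0.21s where s = α+β.
Need P(θ < 0.89) = 0.8 under Beta(0.79s, 0.21s). Normal approximation: (q−m)/√(m(1−m)/s) ≈ z_{0.8} = 0.842, so s ≈ 0.79·0.21·(0.842)²/(0.89−0.79)² = 11.8.
At s = 11.8: P(θ<0.89) ≈ 0.795. Adjusting to match 0.8 gives s ≈ 12.09.
So α = 0.79·12.09 ≈ 9.55, β = 0.21·12.09 ≈ 2.54.

α ≈ 9.55, β ≈ 2.54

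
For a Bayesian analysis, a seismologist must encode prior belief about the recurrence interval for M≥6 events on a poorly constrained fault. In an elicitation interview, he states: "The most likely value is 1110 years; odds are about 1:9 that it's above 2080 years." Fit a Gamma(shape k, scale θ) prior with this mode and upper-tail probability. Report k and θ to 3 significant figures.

k ≈ 5.84, θ ≈ 229

Gamma(k,θ) with k>1 has mode (k−1)θ, so θ = 1110/(k−1).
Need P(X < 2080) = 0.9 with θ tied to k this way. Start at k = 2, θ = 1110: P(X<2080) ≈ 0.559.
Too low — raise k to concentrate. Iterating converges to k ≈ 5.84.
Then θ = 1110/(5.84−1) ≈ 229.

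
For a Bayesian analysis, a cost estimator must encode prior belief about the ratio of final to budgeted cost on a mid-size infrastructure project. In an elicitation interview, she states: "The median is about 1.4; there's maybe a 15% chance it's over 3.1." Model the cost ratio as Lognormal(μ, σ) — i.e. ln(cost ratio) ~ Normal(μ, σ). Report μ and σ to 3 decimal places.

μ ≈ 0.336, σ ≈ 0.767

If T ~ Lognormal(μ,σ) then ln T ~ Normal(μ,σ), so the p-quantile of ln T is μ + z_p·σ.
ln(1.4) = 0.3365 and ln(3.1) = 1.131; z_{0.5} = 0, z_{0.85} = 1.036.
σ = (1.131 − 0.3365)/(1.036 − (0)) = 0.767.
μ = 0.3365 − (0)·0.767 = 0.336.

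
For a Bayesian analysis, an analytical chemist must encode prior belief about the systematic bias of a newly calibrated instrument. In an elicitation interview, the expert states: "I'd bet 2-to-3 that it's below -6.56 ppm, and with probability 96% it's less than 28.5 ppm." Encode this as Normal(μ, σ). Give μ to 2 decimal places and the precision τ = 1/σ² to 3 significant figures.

μ = -2.13, τ = 0.00327

The p-quantile of Normal(μ,σ) is μ + z_p·σ, with z_{0.4} = -0.2533 and z_{0.96} = 1.751.
Eliminate σ: μ = (z₂·x₁ − z₁·x₂)/(z₂ − z₁) = (1.751·-6.56 − (-0.2533)·28.5)/2.004 = -2.13.
Then σ = (x₂ − x₁)/(z₂ − z₁) = (28.5 − -6.56)/2.004 = 17.49.
Precision τ = 1/σ² = 1/17.49² = 0.00327.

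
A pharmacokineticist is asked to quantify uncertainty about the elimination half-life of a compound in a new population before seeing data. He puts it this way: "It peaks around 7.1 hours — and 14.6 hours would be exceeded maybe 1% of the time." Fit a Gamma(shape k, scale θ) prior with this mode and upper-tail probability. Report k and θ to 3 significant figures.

Gamma(k,θ) with k>1 has mode (k−1)θ, so θ = 7.1/(k−1).
Need P(X < 14.6) = 0.99 with θ tied to k this way. Start at k = 2, θ = 7.1: P(X<14.6) ≈ 0.609.
Too low — raise k to concentrate. Iterating converges to k ≈ 10.4.
Then θ = 7.1/(10.4−1) ≈ 0.755.

k ≈ 10.4, θ ≈ 0.755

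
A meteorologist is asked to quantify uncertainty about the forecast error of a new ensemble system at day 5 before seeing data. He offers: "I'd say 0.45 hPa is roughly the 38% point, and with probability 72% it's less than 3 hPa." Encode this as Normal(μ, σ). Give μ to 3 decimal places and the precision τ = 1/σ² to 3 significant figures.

μ = 1.327, τ = 0.121

The p-quantile of Normal(μ,σ) is μ + z_p·σ, with z_{0.38} = -0.3055 and z_{0.72} = 0.5828.
Eliminate σ: μ = (z₂·x₁ − z₁·x₂)/(z₂ − z₁) = (0.5828·0.45 − (-0.3055)·3)/0.8883 = 1.327.
Then σ = (x₂ − x₁)/(z₂ − z₁) = (3 − 0.45)/0.8883 = 2.871.
Precision τ = 1/σ² = 1/2.871² = 0.121.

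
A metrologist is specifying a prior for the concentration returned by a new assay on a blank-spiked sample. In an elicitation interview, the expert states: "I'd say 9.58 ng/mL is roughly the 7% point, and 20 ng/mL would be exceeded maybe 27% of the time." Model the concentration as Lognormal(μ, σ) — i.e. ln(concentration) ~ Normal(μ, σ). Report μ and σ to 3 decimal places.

μ ≈ 2.780, σ ≈ 0.352

If T ~ Lognormal(μ,σ) then ln T ~ Normal(μ,σ), so the p-quantile of ln T is μ + z_p·σ.
ln(9.58) = 2.26 and ln(20) = 2.996; z_{0.07} = -1.476, z_{0.73} = 0.6128.
σ = (2.996 − 2.26)/(0.6128 − (-1.476)) = 0.352.
μ = 2.26 − (-1.476)·0.352 = 2.780.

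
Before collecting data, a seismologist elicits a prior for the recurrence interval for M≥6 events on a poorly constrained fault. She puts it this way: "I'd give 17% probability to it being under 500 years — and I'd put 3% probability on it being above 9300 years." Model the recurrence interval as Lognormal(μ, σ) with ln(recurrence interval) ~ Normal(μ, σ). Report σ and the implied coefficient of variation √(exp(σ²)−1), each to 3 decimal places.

σ ≈ 1.031, CV ≈ 1.377

If T ~ Lognormal(μ,σ) then ln T ~ Normal(μ,σ), so the p-quantile of ln T is μ + z_p·σ.
ln(500) = 6.215 and ln(9300) = 9.138; z_{0.17} = -0.9542, z_{0.97} = 1.881.
σ = (9.138 − 6.215)/(1.881 − (-0.9542)) = 1.031.
μ = 6.215 − (-0.9542)·1.031 = 7.198.
CV = √(exp(σ²)−1) = √(exp(1.0632)−1) = 1.377.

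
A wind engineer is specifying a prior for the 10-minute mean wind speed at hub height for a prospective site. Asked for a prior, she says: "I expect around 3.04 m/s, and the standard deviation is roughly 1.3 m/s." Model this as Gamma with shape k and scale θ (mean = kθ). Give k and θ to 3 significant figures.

For Gamma(k, scale θ): mean = kθ, variance = kθ², so CV = 1/√k.
CV = SD/mean = 1.3/3.04 = 0.4276, hence k = 1/CV² = 5.47.
Then θ = mean/k = 3.04/5.47 = 0.556.

k ≈ 5.47, θ ≈ 0.556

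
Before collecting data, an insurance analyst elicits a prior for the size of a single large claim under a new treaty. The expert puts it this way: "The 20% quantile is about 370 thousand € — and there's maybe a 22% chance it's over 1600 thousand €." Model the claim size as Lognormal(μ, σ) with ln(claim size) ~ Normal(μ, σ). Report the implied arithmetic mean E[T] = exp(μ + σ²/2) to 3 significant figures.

E[T] ≈ 1200 thousand €

If T ~ Lognormal(μ,σ) then ln T ~ Normal(μ,σ), so the p-quantile of ln T is μ + z_p·σ.
ln(370) = 5.914 and ln(1600) = 7.378; z_{0.2} = -0.8416, z_{0.78} = 0.7722.
σ = (7.378 − 5.914)/(0.7722 − (-0.8416)) = 0.907.
μ = 5.914 − (-0.8416)·0.907 = 6.677.
E[T] = exp(μ + σ²/2) = exp(6.677 + 0.4116) = 1200 thousand €.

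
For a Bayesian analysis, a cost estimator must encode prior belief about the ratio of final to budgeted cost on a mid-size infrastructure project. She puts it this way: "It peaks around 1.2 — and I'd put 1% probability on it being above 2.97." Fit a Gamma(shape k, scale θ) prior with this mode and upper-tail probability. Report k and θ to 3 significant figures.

Gamma(k,θ) with k>1 has mode (k−1)θ, so θ = 1.2/(k−1).
Need P(X < 2.97) = 0.99 with θ tied to k this way. Start at k = 2, θ = 1.2: P(X<2.97) ≈ 0.708.
Too low — raise k to concentrate. Iterating converges to k ≈ 6.73.
Then θ = 1.2/(6.73−1) ≈ 0.21.

k ≈ 6.73, θ ≈ 0.21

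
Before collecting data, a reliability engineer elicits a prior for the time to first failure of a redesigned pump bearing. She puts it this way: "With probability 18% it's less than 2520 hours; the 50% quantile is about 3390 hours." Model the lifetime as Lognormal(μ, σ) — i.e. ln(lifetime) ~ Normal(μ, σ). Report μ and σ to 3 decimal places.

μ ≈ 8.129, σ ≈ 0.324

If T ~ Lognormal(μ,σ) then ln T ~ Normal(μ,σ), so the p-quantile of ln T is μ + z_p·σ.
ln(2520) = 7.832 and ln(3390) = 8.129; z_{0.18} = -0.9154, z_{0.5} = 0.
σ = (8.129 − 7.832)/(0 − (-0.9154)) = 0.324.
μ = 7.832 − (-0.9154)·0.324 = 8.129.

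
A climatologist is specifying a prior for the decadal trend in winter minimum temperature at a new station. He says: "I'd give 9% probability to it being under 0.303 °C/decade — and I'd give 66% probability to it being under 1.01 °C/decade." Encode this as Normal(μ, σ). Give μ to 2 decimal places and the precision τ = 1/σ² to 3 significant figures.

μ = 0.84, τ = 6.15

For Normal(μ,σ), the p-quantile is μ + z_p·σ. Here z_{0.09} = -1.341, z_{0.66} = 0.4125.
So 0.303 = μ − 1.341σ and 1.01 = μ + 0.4125σ.
Subtracting: σ = (1.01 − 0.303)/(0.4125 − (-1.341)) = 0.40.
Then μ = 0.303 − (-1.341)·0.40 = 0.84.
Precision τ = 1/σ² = 1/0.4033² = 6.15.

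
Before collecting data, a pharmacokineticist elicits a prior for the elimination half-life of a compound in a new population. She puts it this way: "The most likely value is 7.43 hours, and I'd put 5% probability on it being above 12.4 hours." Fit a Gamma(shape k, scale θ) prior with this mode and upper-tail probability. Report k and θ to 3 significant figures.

Gamma(k,θ) with k>1 has mode (k−1)θ, so θ = 7.43/(k−1).
Need P(X < 12.4) = 0.95 with θ tied to k this way. Start at k = 2, θ = 7.43: P(X<12.4) ≈ 0.497.
Too low — raise k to concentrate. Iterating converges to k ≈ 11.6.
Then θ = 7.43/(11.6−1) ≈ 0.698.

k ≈ 11.6, θ ≈ 0.698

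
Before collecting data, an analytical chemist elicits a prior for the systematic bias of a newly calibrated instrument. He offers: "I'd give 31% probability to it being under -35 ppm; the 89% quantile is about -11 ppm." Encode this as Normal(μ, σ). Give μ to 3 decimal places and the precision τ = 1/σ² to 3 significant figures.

μ = -28.091, τ = 0.00515

The p-quantile of Normal(μ,σ) is μ + z_p·σ, with z_{0.31} = -0.4959 and z_{0.89} = 1.227.
Eliminate σ: μ = (z₂·x₁ − z₁·x₂)/(z₂ − z₁) = (1.227·-35 − (-0.4959)·-11)/1.722 = -28.091.
Then σ = (x₂ − x₁)/(z₂ − z₁) = (-11 − -35)/1.722 = 13.934.
Precision τ = 1/σ² = 1/13.93² = 0.00515.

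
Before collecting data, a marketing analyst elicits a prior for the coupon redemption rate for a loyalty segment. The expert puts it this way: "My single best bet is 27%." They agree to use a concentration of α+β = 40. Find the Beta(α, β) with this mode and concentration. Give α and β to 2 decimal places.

For α,β > 1 the Beta mode is (α−1)/(α+β−2). With α+β = 40, the mode is (α−1)/38.
Set (α−1)/38 = 0.27 → α = 1 + 0.27·38 = 11.26.
β = 40 − α = 28.74.

α = 11.26, β = 28.74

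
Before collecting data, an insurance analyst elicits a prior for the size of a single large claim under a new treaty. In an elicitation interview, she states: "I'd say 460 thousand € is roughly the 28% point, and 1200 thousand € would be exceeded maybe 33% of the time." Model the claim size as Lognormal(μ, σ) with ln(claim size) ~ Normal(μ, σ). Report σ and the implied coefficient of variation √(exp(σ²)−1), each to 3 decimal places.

σ ≈ 0.938, CV ≈ 1.187

If T ~ Lognormal(μ,σ) then ln T ~ Normal(μ,σ), so the p-quantile of ln T is μ + z_p·σ.
ln(460) = 6.131 and ln(1200) = 7.09; z_{0.28} = -0.5828, z_{0.67} = 0.4399.
σ = (7.09 − 6.131)/(0.4399 − (-0.5828)) = 0.938.
μ = 6.131 − (-0.5828)·0.938 = 6.678.
CV = √(exp(σ²)−1) = √(exp(0.8789)−1) = 1.187.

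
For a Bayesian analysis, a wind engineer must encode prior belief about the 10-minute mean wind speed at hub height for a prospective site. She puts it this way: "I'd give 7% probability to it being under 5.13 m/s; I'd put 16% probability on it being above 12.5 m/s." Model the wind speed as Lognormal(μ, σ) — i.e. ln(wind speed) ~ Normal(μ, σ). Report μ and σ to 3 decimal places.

If T ~ Lognormal(μ,σ) then ln T ~ Normal(μ,σ), so the p-quantile of ln T is μ + z_p·σ.
ln(5.13) = 1.635 and ln(12.5) = 2.526; z_{0.07} = -1.476, z_{0.84} = 0.9945.
σ = (2.526 − 1.635)/(0.9945 − (-1.476)) = 0.361.
μ = 1.635 − (-1.476)·0.361 = 2.167.

μ ≈ 2.167, σ ≈ 0.361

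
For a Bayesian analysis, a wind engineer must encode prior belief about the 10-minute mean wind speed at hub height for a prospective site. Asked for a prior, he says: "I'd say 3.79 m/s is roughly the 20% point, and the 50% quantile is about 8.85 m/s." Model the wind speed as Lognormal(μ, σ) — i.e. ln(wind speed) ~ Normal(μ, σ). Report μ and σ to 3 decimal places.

μ ≈ 2.180, σ ≈ 1.008

If T ~ Lognormal(μ,σ) then ln T ~ Normal(μ,σ), so the p-quantile of ln T is μ + z_p·σ.
ln(3.79) = 1.332 and ln(8.85) = 2.18; z_{0.2} = -0.8416, z_{0.5} = 0.
σ = (2.18 − 1.332)/(0 − (-0.8416)) = 1.008.
μ = 1.332 − (-0.8416)·1.008 = 2.180.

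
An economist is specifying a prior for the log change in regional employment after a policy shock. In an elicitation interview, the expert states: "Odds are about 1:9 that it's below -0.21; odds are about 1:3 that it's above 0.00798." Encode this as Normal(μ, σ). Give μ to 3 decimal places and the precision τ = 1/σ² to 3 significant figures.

μ = -0.067, τ = 80.5

The p-quantile of Normal(μ,σ) is μ + z_p·σ, with z_{0.1} = -1.282 and z_{0.75} = 0.6745.
Eliminate σ: μ = (z₂·x₁ − z₁·x₂)/(z₂ − z₁) = (0.6745·-0.21 − (-1.282)·0.00798)/1.956 = -0.067.
Then σ = (x₂ − x₁)/(z₂ − z₁) = (0.00798 − -0.21)/1.956 = 0.111.
Precision τ = 1/σ² = 1/0.1114² = 80.5.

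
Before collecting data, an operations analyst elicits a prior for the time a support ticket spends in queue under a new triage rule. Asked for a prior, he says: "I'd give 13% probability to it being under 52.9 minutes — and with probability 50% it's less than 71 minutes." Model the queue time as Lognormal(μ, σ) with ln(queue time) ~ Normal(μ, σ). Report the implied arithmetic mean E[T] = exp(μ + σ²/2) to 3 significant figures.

E[T] ≈ 73.5 minutes

If T ~ Lognormal(μ,σ) then ln T ~ Normal(μ,σ), so the p-quantile of ln T is μ + z_p·σ.
ln(52.9) = 3.968 and ln(71) = 4.263; z_{0.13} = -1.126, z_{0.5} = 0.
σ = (4.263 − 3.968)/(0 − (-1.126)) = 0.261.
μ = 3.968 − (-1.126)·0.261 = 4.263.
E[T] = exp(μ + σ²/2) = exp(4.263 + 0.0341) = 73.5 minutes.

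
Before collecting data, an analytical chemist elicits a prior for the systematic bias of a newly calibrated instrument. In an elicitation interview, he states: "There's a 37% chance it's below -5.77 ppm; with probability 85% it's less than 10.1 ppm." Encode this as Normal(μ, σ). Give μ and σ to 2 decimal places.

For Normal(μ,σ), the p-quantile is μ + z_p·σ. Here z_{0.37} = -0.3319, z_{0.85} = 1.036.
So -5.77 = μ − 0.3319σ and 10.1 = μ + 1.036σ.
Subtracting: σ = (10.1 − -5.77)/(1.036 − (-0.3319)) = 11.60.
Then μ = -5.77 − (-0.3319)·11.60 = -1.92.

μ = -1.92, σ = 11.60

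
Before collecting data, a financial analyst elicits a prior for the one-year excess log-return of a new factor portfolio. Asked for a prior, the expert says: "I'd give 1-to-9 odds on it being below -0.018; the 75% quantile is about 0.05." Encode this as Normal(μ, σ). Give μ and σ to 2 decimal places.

μ = 0.03, σ = 0.03

The p-quantile of Normal(μ,σ) is μ + z_p·σ, with z_{0.1} = -1.282 and z_{0.75} = 0.6745.
Eliminate σ: μ = (z₂·x₁ − z₁·x₂)/(z₂ − z₁) = (0.6745·-0.018 − (-1.282)·0.05)/1.956 = 0.03.
Then σ = (x₂ − x₁)/(z₂ − z₁) = (0.05 − -0.018)/1.956 = 0.03.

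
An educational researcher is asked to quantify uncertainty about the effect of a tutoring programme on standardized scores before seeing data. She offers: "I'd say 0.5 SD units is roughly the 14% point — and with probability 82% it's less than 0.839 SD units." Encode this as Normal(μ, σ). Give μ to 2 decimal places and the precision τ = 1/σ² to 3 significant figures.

The p-quantile of Normal(μ,σ) is μ + z_p·σ, with z_{0.14} = -1.08 and z_{0.82} = 0.9154.
Eliminate σ: μ = (z₂·x₁ − z₁·x₂)/(z₂ − z₁) = (0.9154·0.5 − (-1.08)·0.839)/1.996 = 0.68.
Then σ = (x₂ − x₁)/(z₂ − z₁) = (0.839 − 0.5)/1.996 = 0.17.
Precision τ = 1/σ² = 1/0.1699² = 34.7.

μ = 0.68, τ = 34.7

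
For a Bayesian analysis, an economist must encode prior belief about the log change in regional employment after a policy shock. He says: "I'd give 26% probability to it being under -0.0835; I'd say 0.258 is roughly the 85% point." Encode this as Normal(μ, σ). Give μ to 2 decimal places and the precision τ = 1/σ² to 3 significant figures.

The p-quantile of Normal(μ,σ) is μ + z_p·σ, with z_{0.26} = -0.6433 and z_{0.85} = 1.036.
Eliminate σ: μ = (z₂·x₁ − z₁·x₂)/(z₂ − z₁) = (1.036·-0.0835 − (-0.6433)·0.258)/1.68 = 0.05.
Then σ = (x₂ − x₁)/(z₂ − z₁) = (0.258 − -0.0835)/1.68 = 0.20.
Precision τ = 1/σ² = 1/0.2033² = 24.2.

μ = 0.05, τ = 24.2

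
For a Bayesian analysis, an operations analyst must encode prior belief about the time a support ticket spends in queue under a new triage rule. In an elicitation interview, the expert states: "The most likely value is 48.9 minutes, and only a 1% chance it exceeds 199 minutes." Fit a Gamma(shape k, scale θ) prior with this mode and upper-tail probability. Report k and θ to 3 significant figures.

Gamma(k,θ) with k>1 has mode (k−1)θ, so θ = 48.9/(k−1).
Need P(X < 199) = 0.99 with θ tied to k this way. Start at k = 2, θ = 48.9: P(X<199) ≈ 0.913.
Too low — raise k to concentrate. Iterating converges to k ≈ 3.11.
Then θ = 48.9/(3.11−1) ≈ 23.2.

k ≈ 3.11, θ ≈ 23.2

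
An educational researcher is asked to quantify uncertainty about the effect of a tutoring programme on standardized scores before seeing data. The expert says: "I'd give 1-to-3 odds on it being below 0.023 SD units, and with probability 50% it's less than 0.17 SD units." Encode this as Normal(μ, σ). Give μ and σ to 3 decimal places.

The p-quantile of Normal(μ,σ) is μ + z_p·σ, with z_{0.25} = -0.6745 and z_{0.5} = 0.
Eliminate σ: μ = (z₂·x₁ − z₁·x₂)/(z₂ − z₁) = (0·0.023 − (-0.6745)·0.17)/0.6745 = 0.170.
Then σ = (x₂ − x₁)/(z₂ − z₁) = (0.17 − 0.023)/0.6745 = 0.218.

μ = 0.170, σ = 0.218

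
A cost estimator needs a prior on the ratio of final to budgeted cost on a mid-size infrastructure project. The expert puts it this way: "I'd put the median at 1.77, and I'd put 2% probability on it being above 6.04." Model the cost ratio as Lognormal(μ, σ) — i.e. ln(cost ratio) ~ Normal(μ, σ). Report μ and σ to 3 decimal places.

If T ~ Lognormal(μ,σ) then ln T ~ Normal(μ,σ), so the p-quantile of ln T is μ + z_p·σ.
ln(1.77) = 0.571 and ln(6.04) = 1.798; z_{0.5} = 0, z_{0.98} = 2.054.
σ = (1.798 − 0.571)/(2.054 − (0)) = 0.598.
μ = 0.571 − (0)·0.598 = 0.571.

μ ≈ 0.571, σ ≈ 0.598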